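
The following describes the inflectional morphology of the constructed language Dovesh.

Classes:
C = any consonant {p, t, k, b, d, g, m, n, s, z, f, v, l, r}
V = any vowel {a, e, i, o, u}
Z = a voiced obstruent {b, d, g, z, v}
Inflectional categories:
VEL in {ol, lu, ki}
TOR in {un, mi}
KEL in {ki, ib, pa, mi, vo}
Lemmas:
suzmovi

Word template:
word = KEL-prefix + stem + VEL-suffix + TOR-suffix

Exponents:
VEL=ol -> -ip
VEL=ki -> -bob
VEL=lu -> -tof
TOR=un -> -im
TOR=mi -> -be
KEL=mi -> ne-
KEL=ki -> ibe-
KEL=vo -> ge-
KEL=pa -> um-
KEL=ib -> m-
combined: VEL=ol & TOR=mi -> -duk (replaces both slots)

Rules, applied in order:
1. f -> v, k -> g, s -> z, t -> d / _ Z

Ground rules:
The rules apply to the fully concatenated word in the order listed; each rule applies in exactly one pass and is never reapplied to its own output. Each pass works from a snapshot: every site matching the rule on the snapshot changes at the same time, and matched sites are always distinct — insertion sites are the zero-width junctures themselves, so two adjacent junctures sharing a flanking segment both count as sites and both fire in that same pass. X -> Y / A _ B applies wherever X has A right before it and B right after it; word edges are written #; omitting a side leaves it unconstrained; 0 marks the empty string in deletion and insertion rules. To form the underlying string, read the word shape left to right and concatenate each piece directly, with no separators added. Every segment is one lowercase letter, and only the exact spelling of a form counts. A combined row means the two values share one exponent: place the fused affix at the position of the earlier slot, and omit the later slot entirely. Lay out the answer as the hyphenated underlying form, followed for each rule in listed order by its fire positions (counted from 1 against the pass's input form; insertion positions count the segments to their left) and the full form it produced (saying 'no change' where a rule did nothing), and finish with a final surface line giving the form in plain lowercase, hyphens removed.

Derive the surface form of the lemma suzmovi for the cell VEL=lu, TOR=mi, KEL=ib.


underlying: m-suzmovi-tof-be
1. f -> v, k -> g, s -> z, t -> d / _ Z: fires at position(s) 11: msuzmovitovbe
surface: msuzmovitovbe


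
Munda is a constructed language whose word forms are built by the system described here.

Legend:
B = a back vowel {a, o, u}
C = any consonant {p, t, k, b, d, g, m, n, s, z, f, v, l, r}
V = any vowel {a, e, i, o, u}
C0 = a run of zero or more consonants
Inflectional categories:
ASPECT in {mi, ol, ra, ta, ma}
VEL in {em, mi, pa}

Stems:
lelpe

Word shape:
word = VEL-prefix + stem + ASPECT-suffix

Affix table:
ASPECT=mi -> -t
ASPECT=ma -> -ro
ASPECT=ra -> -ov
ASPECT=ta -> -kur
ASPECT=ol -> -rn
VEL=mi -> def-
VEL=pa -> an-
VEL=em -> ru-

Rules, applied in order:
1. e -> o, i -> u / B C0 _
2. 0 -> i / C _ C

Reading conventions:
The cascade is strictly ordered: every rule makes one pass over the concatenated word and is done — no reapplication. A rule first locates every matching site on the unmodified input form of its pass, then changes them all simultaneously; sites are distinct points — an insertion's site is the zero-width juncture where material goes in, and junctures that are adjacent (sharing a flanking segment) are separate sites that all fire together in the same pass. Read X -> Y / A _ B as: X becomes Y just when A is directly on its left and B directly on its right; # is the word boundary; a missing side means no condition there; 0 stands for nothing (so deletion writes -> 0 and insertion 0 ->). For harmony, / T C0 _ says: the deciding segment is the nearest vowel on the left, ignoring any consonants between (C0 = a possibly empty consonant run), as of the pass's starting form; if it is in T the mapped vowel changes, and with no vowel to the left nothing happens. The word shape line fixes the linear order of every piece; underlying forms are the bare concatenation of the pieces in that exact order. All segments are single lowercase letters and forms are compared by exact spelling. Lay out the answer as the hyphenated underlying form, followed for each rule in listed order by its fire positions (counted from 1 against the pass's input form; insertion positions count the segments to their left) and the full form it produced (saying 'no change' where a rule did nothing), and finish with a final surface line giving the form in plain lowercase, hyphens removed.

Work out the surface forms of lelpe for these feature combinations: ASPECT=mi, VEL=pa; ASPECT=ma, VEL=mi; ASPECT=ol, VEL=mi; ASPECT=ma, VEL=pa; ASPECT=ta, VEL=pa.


cell ASPECT=mi, VEL=pa:
underlying: an-lelpe-t
1. e -> o, i -> u / B C0 _: fires at position(s) 4: anlolpet
2. 0 -> i / C _ C: inserts after position(s) 2, 5: anilolipet
surface: anilolipet

cell ASPECT=ma, VEL=mi:
underlying: def-lelpe-ro
1. e -> o, i -> u / B C0 _: no change
2. 0 -> i / C _ C: inserts after position(s) 3, 6: defilelipero
surface: defilelipero

cell ASPECT=ol, VEL=mi:
underlying: def-lelpe-rn
1. e -> o, i -> u / B C0 _: no change
2. 0 -> i / C _ C: inserts after position(s) 3, 6, 9: defileliperin
surface: defileliperin

cell ASPECT=ma, VEL=pa:
underlying: an-lelpe-ro
1. e -> o, i -> u / B C0 _: fires at position(s) 4: anlolpero
2. 0 -> i / C _ C: inserts after position(s) 2, 5: anilolipero
surface: anilolipero

cell ASPECT=ta, VEL=pa:
underlying: an-lelpe-kur
1. e -> o, i -> u / B C0 _: fires at position(s) 4: anlolpekur
2. 0 -> i / C _ C: inserts after position(s) 2, 5: anilolipekur
surface: anilolipekur


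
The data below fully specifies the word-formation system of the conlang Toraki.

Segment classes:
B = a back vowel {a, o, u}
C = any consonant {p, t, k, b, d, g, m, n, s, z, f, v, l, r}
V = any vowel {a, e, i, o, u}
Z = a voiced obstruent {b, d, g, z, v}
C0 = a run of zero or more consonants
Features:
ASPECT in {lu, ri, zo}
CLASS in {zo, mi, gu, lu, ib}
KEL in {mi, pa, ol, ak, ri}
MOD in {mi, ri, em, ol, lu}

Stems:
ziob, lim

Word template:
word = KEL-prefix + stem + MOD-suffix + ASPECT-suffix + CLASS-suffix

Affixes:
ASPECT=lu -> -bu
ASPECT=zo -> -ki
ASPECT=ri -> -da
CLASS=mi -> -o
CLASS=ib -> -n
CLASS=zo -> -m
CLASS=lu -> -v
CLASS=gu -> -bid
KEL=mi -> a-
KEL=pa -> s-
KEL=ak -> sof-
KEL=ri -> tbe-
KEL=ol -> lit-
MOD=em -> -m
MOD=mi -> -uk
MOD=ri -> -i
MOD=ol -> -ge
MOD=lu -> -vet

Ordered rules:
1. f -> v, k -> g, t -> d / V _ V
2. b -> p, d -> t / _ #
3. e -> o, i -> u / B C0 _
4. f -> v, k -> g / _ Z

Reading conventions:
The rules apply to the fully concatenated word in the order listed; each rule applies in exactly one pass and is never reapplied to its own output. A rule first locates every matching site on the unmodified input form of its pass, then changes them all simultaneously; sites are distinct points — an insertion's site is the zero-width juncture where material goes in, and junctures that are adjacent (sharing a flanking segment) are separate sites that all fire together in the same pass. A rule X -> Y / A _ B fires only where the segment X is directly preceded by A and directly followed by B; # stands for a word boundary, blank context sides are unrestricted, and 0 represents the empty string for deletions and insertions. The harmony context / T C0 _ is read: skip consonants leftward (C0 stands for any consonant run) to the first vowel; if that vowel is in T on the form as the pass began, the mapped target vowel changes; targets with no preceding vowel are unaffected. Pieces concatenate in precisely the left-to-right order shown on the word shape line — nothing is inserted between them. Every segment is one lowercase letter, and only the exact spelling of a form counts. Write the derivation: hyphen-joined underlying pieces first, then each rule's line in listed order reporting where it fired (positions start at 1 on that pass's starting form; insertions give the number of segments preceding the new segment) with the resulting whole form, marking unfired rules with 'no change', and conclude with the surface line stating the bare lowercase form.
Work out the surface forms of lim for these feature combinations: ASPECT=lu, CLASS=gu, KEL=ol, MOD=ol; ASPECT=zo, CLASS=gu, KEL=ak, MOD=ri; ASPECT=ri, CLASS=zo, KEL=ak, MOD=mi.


cell ASPECT=lu, CLASS=gu, KEL=ol, MOD=ol:
underlying: lit-lim-ge-bu-bid
1. f -> v, k -> g, t -> d / V _ V: no change
2. b -> p, d -> t / _ #: fires at position(s) 13: litlimgebubit
3. e -> o, i -> u / B C0 _: fires at position(s) 12: litlimgebubut
4. f -> v, k -> g / _ Z: no change
surface: litlimgebubut

cell ASPECT=zo, CLASS=gu, KEL=ak, MOD=ri:
underlying: sof-lim-i-ki-bid
1. f -> v, k -> g, t -> d / V _ V: fires at position(s) 8: soflimigibid
2. b -> p, d -> t / _ #: fires at position(s) 12: soflimigibit
3. e -> o, i -> u / B C0 _: fires at position(s) 5: soflumigibit
4. f -> v, k -> g / _ Z: no change
surface: soflumigibit

cell ASPECT=ri, CLASS=zo, KEL=ak, MOD=mi:
underlying: sof-lim-uk-da-m
1. f -> v, k -> g, t -> d / V _ V: no change
2. b -> p, d -> t / _ #: no change
3. e -> o, i -> u / B C0 _: fires at position(s) 5: soflumukdam
4. f -> v, k -> g / _ Z: fires at position(s) 8: soflumugdam
surface: soflumugdam


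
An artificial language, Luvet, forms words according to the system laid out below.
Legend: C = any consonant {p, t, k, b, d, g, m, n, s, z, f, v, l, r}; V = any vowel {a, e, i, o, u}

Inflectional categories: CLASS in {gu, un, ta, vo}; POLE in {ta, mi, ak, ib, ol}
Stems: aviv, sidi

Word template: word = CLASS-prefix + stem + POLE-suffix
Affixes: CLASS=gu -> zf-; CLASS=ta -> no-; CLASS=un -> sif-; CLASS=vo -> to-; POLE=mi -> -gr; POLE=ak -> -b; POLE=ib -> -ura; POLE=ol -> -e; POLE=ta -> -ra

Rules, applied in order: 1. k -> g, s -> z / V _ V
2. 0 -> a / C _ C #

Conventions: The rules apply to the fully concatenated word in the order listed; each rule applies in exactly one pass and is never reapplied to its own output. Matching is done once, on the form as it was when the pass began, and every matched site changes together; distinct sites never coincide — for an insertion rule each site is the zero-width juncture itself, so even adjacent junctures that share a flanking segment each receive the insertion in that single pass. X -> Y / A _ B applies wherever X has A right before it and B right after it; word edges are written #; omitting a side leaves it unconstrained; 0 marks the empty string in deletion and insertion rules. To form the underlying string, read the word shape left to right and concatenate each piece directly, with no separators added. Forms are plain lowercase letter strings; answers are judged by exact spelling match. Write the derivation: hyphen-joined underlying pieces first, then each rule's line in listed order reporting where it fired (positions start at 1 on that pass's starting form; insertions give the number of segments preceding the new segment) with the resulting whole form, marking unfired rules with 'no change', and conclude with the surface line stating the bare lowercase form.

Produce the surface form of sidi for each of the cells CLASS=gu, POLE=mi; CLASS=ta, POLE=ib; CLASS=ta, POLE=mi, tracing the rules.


cell CLASS=gu, POLE=mi:
underlying: zf-sidi-gr
1. k -> g, s -> z / V _ V: no change
2. 0 -> a / C _ C #: inserts after position(s) 7: zfsidigar
surface: zfsidigar

cell CLASS=ta, POLE=ib:
underlying: no-sidi-ura
1. k -> g, s -> z / V _ V: fires at position(s) 3: nozidiura
2. 0 -> a / C _ C #: no change
surface: nozidiura

cell CLASS=ta, POLE=mi:
underlying: no-sidi-gr
1. k -> g, s -> z / V _ V: fires at position(s) 3: nozidigr
2. 0 -> a / C _ C #: inserts after position(s) 7: nozidigar
surface: nozidigar


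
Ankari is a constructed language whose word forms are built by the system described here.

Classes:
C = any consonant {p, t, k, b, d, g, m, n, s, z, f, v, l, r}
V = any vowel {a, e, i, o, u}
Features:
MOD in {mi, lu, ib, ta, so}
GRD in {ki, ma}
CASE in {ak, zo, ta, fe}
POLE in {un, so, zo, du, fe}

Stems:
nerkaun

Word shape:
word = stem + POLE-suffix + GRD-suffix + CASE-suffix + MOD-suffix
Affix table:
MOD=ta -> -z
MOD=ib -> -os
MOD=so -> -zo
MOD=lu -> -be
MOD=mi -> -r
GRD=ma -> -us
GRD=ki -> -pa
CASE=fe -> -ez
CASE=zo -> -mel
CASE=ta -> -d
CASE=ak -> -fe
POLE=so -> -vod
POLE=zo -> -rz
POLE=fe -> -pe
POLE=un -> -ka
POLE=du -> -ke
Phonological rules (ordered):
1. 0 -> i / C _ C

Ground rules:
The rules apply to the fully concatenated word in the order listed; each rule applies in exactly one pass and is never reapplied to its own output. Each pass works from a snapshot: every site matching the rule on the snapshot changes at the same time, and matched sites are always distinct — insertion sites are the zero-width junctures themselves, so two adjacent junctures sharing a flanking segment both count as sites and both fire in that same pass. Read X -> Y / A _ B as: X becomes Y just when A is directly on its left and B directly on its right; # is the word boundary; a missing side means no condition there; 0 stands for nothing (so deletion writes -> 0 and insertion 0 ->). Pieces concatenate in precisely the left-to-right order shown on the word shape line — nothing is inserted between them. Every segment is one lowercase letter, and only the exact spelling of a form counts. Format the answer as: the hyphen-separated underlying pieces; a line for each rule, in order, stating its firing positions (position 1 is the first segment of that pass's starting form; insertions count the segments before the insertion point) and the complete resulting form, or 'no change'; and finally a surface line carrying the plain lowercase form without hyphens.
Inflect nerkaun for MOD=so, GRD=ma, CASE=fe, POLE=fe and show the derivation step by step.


underlying: nerkaun-pe-us-ez-zo
1. 0 -> i / C _ C: inserts after position(s) 3, 7, 13: nerikaunipeusezizo
surface: nerikaunipeusezizo


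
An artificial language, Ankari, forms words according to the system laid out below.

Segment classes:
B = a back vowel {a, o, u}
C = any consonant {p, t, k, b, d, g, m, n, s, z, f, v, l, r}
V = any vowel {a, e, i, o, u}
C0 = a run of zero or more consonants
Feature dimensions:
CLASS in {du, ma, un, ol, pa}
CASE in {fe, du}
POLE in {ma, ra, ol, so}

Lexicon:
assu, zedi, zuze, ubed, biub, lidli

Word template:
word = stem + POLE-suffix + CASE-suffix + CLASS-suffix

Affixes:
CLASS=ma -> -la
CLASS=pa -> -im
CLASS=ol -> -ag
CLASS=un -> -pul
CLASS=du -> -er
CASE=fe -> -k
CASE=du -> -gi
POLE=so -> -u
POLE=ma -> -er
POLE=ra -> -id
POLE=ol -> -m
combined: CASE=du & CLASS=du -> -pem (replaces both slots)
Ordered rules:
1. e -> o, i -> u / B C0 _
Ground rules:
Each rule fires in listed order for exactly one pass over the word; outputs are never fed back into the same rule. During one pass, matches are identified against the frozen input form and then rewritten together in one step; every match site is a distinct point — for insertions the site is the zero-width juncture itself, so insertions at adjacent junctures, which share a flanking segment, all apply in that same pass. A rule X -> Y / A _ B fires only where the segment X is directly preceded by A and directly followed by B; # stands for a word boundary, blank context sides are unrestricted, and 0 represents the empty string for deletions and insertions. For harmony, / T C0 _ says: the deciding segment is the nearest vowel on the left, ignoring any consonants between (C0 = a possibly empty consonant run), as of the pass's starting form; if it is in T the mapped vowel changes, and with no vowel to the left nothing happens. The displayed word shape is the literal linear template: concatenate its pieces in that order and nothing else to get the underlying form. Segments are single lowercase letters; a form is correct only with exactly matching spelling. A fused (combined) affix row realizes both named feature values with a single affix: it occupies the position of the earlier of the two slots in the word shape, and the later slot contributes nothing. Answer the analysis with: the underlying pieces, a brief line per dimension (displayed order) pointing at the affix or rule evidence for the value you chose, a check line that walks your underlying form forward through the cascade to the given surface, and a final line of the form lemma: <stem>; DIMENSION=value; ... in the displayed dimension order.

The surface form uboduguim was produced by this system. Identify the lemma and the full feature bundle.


underlying: ubed-u-gi-im
CLASS=pa - signalled by the affix -im
CASE=du - signalled by the affix -gi
POLE=so - signalled by the affix -u
check: ubedugiim -> uboduguim
lemma: ubed; CLASS=pa; CASE=du; POLE=so


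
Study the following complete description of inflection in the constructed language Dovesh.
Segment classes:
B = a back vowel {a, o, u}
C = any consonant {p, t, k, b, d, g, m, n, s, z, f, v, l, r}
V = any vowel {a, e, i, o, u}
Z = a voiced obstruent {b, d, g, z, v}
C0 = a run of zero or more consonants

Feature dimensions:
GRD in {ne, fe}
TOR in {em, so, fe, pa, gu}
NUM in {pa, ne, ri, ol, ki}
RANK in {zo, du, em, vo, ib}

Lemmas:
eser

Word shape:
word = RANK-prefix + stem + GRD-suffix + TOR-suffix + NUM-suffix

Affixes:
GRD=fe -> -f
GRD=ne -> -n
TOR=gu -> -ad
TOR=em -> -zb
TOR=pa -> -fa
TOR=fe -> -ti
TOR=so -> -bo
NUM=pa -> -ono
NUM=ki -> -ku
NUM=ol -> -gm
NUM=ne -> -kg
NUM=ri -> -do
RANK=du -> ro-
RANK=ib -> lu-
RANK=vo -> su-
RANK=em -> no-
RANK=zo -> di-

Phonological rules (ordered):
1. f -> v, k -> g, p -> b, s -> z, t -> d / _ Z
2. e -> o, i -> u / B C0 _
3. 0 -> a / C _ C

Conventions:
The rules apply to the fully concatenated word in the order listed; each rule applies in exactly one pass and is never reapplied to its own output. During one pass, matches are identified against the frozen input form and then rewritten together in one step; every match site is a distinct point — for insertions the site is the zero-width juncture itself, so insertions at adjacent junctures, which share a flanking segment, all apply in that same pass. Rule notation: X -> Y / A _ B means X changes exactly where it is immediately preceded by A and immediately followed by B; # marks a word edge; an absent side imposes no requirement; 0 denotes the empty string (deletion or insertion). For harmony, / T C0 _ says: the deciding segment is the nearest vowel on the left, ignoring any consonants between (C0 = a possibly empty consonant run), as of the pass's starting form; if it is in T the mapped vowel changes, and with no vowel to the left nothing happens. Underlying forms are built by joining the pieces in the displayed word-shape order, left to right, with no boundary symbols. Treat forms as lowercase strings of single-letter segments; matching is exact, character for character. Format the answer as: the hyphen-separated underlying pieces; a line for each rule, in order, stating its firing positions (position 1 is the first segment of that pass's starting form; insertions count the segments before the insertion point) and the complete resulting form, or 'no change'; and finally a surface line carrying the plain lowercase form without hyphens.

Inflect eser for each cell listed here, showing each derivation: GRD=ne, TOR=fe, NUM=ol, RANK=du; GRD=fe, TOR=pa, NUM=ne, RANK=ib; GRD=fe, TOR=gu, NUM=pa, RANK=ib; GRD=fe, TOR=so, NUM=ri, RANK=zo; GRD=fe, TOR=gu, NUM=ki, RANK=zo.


cell GRD=ne, TOR=fe, NUM=ol, RANK=du:
underlying: ro-eser-n-ti-gm
1. f -> v, k -> g, p -> b, s -> z, t -> d / _ Z: no change
2. e -> o, i -> u / B C0 _: fires at position(s) 3: rooserntigm
3. 0 -> a / C _ C: inserts after position(s) 6, 7, 10: rooseranatigam
surface: rooseranatigam

cell GRD=fe, TOR=pa, NUM=ne, RANK=ib:
underlying: lu-eser-f-fa-kg
1. f -> v, k -> g, p -> b, s -> z, t -> d / _ Z: fires at position(s) 10: lueserffagg
2. e -> o, i -> u / B C0 _: fires at position(s) 3: luoserffagg
3. 0 -> a / C _ C: inserts after position(s) 6, 7, 10: luoserafafagag
surface: luoserafafagag

cell GRD=fe, TOR=gu, NUM=pa, RANK=ib:
underlying: lu-eser-f-ad-ono
1. f -> v, k -> g, p -> b, s -> z, t -> d / _ Z: no change
2. e -> o, i -> u / B C0 _: fires at position(s) 3: luoserfadono
3. 0 -> a / C _ C: inserts after position(s) 6: luoserafadono
surface: luoserafadono

cell GRD=fe, TOR=so, NUM=ri, RANK=zo:
underlying: di-eser-f-bo-do
1. f -> v, k -> g, p -> b, s -> z, t -> d / _ Z: fires at position(s) 7: dieservbodo
2. e -> o, i -> u / B C0 _: no change
3. 0 -> a / C _ C: inserts after position(s) 6, 7: dieseravabodo
surface: dieseravabodo

cell GRD=fe, TOR=gu, NUM=ki, RANK=zo:
underlying: di-eser-f-ad-ku
1. f -> v, k -> g, p -> b, s -> z, t -> d / _ Z: no change
2. e -> o, i -> u / B C0 _: no change
3. 0 -> a / C _ C: inserts after position(s) 6, 9: dieserafadaku
surface: dieserafadaku


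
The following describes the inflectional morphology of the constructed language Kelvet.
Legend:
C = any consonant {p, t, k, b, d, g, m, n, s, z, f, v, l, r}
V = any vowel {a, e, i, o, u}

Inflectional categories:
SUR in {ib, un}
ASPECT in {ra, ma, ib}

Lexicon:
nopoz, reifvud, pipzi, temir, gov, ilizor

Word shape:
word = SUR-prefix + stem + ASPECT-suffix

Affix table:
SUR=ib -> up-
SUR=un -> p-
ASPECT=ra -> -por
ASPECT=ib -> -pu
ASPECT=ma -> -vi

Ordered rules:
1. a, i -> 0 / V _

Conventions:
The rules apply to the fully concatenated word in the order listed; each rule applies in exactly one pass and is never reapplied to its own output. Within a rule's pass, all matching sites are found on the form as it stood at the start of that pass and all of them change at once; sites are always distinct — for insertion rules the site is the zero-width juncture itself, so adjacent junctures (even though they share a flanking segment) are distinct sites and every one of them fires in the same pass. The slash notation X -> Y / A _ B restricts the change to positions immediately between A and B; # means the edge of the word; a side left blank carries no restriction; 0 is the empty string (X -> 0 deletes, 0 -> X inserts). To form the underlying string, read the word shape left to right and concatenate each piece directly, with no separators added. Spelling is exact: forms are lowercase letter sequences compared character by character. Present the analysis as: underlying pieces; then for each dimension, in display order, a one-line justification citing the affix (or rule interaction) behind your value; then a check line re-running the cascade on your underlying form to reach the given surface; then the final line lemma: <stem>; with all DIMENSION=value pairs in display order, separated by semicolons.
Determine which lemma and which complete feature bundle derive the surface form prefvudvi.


underlying: p-reifvud-vi
SUR=un - signalled by the affix p-
ASPECT=ma - signalled by the affix -vi
check: preifvudvi -> prefvudvi
lemma: reifvud; SUR=un; ASPECT=ma


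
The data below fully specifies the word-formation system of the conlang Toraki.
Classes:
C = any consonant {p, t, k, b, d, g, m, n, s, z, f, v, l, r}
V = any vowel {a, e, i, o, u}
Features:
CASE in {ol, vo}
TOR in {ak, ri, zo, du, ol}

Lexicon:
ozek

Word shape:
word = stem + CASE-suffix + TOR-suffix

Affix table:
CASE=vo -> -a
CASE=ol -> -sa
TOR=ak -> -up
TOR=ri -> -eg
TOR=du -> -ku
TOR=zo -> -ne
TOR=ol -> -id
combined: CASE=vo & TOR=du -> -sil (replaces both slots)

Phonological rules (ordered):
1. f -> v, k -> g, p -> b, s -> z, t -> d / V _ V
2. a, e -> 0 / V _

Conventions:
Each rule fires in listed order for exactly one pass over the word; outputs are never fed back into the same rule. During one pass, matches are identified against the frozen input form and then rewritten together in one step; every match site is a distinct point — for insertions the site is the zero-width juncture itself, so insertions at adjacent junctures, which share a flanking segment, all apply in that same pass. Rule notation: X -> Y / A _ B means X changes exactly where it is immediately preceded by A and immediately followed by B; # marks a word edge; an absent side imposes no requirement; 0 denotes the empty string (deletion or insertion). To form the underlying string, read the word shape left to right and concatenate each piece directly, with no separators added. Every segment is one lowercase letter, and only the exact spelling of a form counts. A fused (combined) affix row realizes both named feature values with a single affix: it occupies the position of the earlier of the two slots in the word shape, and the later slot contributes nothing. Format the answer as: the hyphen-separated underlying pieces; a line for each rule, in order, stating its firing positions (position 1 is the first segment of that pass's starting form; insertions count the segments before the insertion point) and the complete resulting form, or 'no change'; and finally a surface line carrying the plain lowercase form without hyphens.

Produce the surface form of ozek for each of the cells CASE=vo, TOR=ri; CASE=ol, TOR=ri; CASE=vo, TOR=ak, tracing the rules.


cell CASE=vo, TOR=ri:
underlying: ozek-a-eg
1. f -> v, k -> g, p -> b, s -> z, t -> d / V _ V: fires at position(s) 4: ozegaeg
2. a, e -> 0 / V _: fires at position(s) 6: ozegag
surface: ozegag

cell CASE=ol, TOR=ri:
underlying: ozek-sa-eg
1. f -> v, k -> g, p -> b, s -> z, t -> d / V _ V: no change
2. a, e -> 0 / V _: fires at position(s) 7: ozeksag
surface: ozeksag

cell CASE=vo, TOR=ak:
underlying: ozek-a-up
1. f -> v, k -> g, p -> b, s -> z, t -> d / V _ V: fires at position(s) 4: ozegaup
2. a, e -> 0 / V _: no change
surface: ozegaup


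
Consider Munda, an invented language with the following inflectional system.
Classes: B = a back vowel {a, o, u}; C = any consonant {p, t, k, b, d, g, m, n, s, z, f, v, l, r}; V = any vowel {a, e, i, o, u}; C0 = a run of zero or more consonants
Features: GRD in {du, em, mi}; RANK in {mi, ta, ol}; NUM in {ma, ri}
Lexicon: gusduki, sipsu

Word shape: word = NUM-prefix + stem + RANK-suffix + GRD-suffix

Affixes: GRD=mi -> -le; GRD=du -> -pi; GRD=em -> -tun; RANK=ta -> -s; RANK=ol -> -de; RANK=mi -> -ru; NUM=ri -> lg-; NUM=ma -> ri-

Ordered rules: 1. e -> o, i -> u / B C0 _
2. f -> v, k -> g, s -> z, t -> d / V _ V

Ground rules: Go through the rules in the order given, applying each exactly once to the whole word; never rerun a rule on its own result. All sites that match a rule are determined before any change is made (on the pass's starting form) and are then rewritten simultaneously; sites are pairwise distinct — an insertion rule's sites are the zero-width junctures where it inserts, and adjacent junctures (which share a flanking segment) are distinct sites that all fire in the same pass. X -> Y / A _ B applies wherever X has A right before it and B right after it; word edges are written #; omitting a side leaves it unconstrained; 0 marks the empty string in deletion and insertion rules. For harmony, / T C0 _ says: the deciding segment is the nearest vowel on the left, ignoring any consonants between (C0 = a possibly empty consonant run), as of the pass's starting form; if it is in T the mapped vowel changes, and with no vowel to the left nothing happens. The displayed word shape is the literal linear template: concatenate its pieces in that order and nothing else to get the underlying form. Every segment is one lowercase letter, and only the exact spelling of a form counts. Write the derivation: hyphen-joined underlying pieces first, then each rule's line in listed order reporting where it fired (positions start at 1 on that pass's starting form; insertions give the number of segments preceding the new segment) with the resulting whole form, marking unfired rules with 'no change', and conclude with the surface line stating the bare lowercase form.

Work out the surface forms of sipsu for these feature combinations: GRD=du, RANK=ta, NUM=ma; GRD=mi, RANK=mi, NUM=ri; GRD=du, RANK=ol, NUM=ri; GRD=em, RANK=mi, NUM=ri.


cell GRD=du, RANK=ta, NUM=ma:
underlying: ri-sipsu-s-pi
1. e -> o, i -> u / B C0 _: fires at position(s) 10: risipsuspu
2. f -> v, k -> g, s -> z, t -> d / V _ V: fires at position(s) 3: rizipsuspu
surface: rizipsuspu

cell GRD=mi, RANK=mi, NUM=ri:
underlying: lg-sipsu-ru-le
1. e -> o, i -> u / B C0 _: fires at position(s) 11: lgsipsurulo
2. f -> v, k -> g, s -> z, t -> d / V _ V: no change
surface: lgsipsurulo

cell GRD=du, RANK=ol, NUM=ri:
underlying: lg-sipsu-de-pi
1. e -> o, i -> u / B C0 _: fires at position(s) 9: lgsipsudopi
2. f -> v, k -> g, s -> z, t -> d / V _ V: no change
surface: lgsipsudopi

cell GRD=em, RANK=mi, NUM=ri:
underlying: lg-sipsu-ru-tun
1. e -> o, i -> u / B C0 _: no change
2. f -> v, k -> g, s -> z, t -> d / V _ V: fires at position(s) 10: lgsipsurudun
surface: lgsipsurudun


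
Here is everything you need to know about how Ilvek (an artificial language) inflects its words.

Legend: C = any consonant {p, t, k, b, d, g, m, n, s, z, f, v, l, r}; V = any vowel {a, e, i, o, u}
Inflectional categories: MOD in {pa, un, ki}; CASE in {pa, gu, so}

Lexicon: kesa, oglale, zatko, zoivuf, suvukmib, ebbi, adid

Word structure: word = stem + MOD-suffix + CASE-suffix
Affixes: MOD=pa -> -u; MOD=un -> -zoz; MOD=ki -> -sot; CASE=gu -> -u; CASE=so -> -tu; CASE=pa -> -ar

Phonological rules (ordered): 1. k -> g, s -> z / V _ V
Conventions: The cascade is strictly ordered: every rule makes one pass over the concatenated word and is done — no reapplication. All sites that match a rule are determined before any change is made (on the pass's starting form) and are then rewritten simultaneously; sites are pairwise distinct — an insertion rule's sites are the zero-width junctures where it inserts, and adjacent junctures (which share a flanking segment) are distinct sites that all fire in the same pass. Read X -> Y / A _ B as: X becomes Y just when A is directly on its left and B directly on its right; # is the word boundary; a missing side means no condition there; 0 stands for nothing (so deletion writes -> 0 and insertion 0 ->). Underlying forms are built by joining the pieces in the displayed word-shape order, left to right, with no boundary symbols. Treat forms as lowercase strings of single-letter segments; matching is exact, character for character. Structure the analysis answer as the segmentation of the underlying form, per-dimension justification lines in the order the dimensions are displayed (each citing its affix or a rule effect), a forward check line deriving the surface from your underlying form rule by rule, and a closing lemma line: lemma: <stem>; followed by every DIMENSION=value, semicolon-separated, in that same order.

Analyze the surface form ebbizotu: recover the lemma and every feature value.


underlying: ebbi-sot-u
MOD=ki - signalled by the affix -sot
CASE=gu - signalled by the affix -u
check: ebbisotu -> ebbizotu
lemma: ebbi; MOD=ki; CASE=gu


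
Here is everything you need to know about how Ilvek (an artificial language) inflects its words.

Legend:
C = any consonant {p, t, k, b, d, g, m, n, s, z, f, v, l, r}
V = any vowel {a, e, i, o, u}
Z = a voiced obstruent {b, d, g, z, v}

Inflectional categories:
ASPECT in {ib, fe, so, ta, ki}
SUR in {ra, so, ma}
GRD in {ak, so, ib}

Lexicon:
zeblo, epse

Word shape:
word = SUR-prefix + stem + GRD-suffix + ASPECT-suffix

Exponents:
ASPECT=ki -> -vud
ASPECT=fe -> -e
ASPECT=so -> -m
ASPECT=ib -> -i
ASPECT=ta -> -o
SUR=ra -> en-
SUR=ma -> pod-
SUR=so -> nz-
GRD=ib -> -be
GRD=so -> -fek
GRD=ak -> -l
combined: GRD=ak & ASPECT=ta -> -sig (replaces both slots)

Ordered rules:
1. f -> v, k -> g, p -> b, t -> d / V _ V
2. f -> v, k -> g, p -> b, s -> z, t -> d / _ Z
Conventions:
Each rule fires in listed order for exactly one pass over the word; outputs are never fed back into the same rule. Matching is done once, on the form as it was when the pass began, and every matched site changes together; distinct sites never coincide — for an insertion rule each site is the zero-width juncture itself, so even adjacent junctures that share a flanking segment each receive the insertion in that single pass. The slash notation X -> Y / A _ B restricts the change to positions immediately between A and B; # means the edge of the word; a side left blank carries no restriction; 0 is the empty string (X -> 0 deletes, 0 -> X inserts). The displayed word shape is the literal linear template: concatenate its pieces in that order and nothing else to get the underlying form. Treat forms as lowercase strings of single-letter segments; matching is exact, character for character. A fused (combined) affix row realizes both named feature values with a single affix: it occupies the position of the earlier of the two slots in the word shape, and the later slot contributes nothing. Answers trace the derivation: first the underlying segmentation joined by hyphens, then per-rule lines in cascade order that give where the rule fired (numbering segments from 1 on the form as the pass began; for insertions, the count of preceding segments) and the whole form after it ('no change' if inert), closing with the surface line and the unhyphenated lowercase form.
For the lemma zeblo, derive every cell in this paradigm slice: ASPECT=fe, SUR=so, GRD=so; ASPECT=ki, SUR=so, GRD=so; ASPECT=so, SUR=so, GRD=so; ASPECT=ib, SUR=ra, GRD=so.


cell ASPECT=fe, SUR=so, GRD=so:
underlying: nz-zeblo-fek-e
1. f -> v, k -> g, p -> b, t -> d / V _ V: fires at position(s) 8, 10: nzzeblovege
2. f -> v, k -> g, p -> b, s -> z, t -> d / _ Z: no change
surface: nzzeblovege

cell ASPECT=ki, SUR=so, GRD=so:
underlying: nz-zeblo-fek-vud
1. f -> v, k -> g, p -> b, t -> d / V _ V: fires at position(s) 8: nzzeblovekvud
2. f -> v, k -> g, p -> b, s -> z, t -> d / _ Z: fires at position(s) 10: nzzeblovegvud
surface: nzzeblovegvud

cell ASPECT=so, SUR=so, GRD=so:
underlying: nz-zeblo-fek-m
1. f -> v, k -> g, p -> b, t -> d / V _ V: fires at position(s) 8: nzzeblovekm
2. f -> v, k -> g, p -> b, s -> z, t -> d / _ Z: no change
surface: nzzeblovekm

cell ASPECT=ib, SUR=ra, GRD=so:
underlying: en-zeblo-fek-i
1. f -> v, k -> g, p -> b, t -> d / V _ V: fires at position(s) 8, 10: enzeblovegi
2. f -> v, k -> g, p -> b, s -> z, t -> d / _ Z: no change
surface: enzeblovegi


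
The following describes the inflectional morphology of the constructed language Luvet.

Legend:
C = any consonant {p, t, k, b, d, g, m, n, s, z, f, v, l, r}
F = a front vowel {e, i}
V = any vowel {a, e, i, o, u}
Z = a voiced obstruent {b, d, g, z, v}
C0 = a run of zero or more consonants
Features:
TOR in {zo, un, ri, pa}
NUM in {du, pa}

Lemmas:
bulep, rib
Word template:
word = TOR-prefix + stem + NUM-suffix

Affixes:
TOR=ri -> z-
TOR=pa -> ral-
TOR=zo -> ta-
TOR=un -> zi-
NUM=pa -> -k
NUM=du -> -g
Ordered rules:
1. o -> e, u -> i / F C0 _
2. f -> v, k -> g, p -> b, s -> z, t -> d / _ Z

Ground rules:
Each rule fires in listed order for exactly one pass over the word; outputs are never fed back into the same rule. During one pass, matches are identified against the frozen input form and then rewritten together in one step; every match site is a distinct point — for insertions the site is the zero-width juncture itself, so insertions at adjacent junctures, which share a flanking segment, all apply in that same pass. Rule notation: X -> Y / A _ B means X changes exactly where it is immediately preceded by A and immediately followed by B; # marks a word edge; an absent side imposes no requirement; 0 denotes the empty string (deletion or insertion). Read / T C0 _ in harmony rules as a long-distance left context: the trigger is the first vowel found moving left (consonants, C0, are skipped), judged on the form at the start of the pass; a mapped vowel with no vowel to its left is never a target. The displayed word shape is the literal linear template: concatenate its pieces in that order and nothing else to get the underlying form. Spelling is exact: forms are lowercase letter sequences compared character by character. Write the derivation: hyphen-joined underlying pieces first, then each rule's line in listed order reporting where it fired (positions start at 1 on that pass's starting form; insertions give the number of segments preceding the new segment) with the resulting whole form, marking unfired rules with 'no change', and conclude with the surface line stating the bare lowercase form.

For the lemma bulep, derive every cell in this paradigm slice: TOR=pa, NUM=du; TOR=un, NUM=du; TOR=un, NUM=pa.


cell TOR=pa, NUM=du:
underlying: ral-bulep-g
1. o -> e, u -> i / F C0 _: no change
2. f -> v, k -> g, p -> b, s -> z, t -> d / _ Z: fires at position(s) 8: ralbulebg
surface: ralbulebg

cell TOR=un, NUM=du:
underlying: zi-bulep-g
1. o -> e, u -> i / F C0 _: fires at position(s) 4: zibilepg
2. f -> v, k -> g, p -> b, s -> z, t -> d / _ Z: fires at position(s) 7: zibilebg
surface: zibilebg

cell TOR=un, NUM=pa:
underlying: zi-bulep-k
1. o -> e, u -> i / F C0 _: fires at position(s) 4: zibilepk
2. f -> v, k -> g, p -> b, s -> z, t -> d / _ Z: no change
surface: zibilepk


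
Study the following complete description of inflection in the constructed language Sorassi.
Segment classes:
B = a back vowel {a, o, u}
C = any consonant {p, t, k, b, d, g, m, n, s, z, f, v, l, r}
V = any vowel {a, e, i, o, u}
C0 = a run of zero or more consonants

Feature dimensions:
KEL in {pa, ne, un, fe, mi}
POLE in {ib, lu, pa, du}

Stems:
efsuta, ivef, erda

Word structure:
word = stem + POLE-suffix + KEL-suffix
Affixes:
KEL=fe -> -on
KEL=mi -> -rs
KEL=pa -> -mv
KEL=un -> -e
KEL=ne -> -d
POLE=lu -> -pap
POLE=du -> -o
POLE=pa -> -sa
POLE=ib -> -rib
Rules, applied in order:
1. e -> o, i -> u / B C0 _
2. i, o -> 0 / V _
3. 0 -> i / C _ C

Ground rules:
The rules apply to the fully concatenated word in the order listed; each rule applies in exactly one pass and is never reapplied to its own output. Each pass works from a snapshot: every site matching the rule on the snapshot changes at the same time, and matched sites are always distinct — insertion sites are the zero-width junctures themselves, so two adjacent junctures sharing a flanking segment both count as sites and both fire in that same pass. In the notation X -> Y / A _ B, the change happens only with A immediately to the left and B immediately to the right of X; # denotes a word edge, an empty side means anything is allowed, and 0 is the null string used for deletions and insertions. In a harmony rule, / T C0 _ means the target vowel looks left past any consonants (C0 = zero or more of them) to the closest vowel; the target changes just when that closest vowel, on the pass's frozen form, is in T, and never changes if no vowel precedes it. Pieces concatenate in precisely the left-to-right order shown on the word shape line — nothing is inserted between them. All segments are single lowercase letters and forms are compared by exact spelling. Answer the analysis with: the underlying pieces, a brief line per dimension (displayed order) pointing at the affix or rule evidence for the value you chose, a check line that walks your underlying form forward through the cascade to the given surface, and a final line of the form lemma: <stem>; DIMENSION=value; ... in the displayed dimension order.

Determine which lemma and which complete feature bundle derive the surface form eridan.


underlying: erda-o-on
KEL=fe - signalled by the affix -on
POLE=du - signalled by the affix -o
check: erdaoon -> erdaoon -> erdan -> eridan
lemma: erda; KEL=fe; POLE=du


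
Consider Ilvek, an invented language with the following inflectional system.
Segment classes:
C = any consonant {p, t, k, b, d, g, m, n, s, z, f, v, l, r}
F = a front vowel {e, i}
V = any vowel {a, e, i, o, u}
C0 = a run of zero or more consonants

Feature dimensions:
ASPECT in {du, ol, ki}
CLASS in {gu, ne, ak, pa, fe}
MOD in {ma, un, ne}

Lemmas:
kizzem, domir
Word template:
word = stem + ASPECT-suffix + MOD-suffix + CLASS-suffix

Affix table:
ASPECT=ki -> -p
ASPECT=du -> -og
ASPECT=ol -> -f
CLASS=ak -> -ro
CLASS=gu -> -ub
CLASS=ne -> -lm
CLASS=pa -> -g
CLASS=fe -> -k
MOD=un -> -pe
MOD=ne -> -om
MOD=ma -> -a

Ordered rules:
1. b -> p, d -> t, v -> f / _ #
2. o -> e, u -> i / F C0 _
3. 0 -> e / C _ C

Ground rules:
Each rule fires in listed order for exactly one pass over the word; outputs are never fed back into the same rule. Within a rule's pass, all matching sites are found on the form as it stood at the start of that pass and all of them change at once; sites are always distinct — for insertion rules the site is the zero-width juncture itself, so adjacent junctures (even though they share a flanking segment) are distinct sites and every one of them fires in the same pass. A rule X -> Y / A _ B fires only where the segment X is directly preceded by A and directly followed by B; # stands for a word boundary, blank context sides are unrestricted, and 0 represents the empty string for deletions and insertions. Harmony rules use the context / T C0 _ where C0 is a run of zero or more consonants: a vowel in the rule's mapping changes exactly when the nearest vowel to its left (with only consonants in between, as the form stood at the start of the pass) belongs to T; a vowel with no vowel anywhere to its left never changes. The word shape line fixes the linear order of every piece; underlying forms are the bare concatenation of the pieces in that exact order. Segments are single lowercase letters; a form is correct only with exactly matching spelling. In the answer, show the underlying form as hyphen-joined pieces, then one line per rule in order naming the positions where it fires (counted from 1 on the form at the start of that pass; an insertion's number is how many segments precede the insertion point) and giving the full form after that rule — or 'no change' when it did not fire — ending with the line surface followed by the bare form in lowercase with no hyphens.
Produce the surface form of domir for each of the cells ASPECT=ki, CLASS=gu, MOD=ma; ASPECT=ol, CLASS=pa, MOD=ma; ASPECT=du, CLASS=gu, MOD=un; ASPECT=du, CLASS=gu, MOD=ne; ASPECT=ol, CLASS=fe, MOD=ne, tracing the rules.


cell ASPECT=ki, CLASS=gu, MOD=ma:
underlying: domir-p-a-ub
1. b -> p, d -> t, v -> f / _ #: fires at position(s) 9: domirpaup
2. o -> e, u -> i / F C0 _: no change
3. 0 -> e / C _ C: inserts after position(s) 5: domirepaup
surface: domirepaup

cell ASPECT=ol, CLASS=pa, MOD=ma:
underlying: domir-f-a-g
1. b -> p, d -> t, v -> f / _ #: no change
2. o -> e, u -> i / F C0 _: no change
3. 0 -> e / C _ C: inserts after position(s) 5: domirefag
surface: domirefag

cell ASPECT=du, CLASS=gu, MOD=un:
underlying: domir-og-pe-ub
1. b -> p, d -> t, v -> f / _ #: fires at position(s) 11: domirogpeup
2. o -> e, u -> i / F C0 _: fires at position(s) 6, 10: domiregpeip
3. 0 -> e / C _ C: inserts after position(s) 7: domiregepeip
surface: domiregepeip

cell ASPECT=du, CLASS=gu, MOD=ne:
underlying: domir-og-om-ub
1. b -> p, d -> t, v -> f / _ #: fires at position(s) 11: domirogomup
2. o -> e, u -> i / F C0 _: fires at position(s) 6: domiregomup
3. 0 -> e / C _ C: no change
surface: domiregomup

cell ASPECT=ol, CLASS=fe, MOD=ne:
underlying: domir-f-om-k
1. b -> p, d -> t, v -> f / _ #: no change
2. o -> e, u -> i / F C0 _: fires at position(s) 7: domirfemk
3. 0 -> e / C _ C: inserts after position(s) 5, 8: domirefemek
surface: domirefemek
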